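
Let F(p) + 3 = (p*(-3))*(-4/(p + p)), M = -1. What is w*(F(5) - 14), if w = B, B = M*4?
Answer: 44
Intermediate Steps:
B = -4 (B = -1*4 = -4)
w = -4
F(p) = 3 (F(p) = -3 + (p*(-3))*(-4/(p + p)) = -3 + (-3*p)*(-4*1/(2*p)) = -3 + (-3*p)*(-2/p) = -3 + 6 = 3)
w*(F(5) - 14) = -4*(3 - 14) = -4*(-11) = 44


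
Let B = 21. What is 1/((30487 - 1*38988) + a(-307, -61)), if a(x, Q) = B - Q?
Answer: -1/8419 ≈ -0.00011878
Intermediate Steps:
a(x, Q) = 21 - Q
1/((30487 - 1*38988) + a(-307, -61)) = 1/((30487 - 1*38988) + (21 - 1*(-61))) = 1/((30487 - 38988) + (21 + 61)) = 1/(-8501 + 82) = 1/(-8419) = -1/8419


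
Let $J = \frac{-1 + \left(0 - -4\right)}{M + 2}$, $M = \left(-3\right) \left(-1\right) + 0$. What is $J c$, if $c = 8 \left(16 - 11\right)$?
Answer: $24$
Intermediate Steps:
$c = 40$ ($c = 8 \cdot 5 = 40$)
$M = 3$ ($M = 3 + 0 = 3$)
$J = \frac{3}{5}$ ($J = \frac{-1 + \left(0 - -4\right)}{3 + 2} = \frac{-1 + \left(0 + 4\right)}{5} = \left(-1 + 4\right) \frac{1}{5} = 3 \cdot \frac{1}{5} = \frac{3}{5} \approx 0.6$)
$J c = \frac{3}{5} \cdot 40 = 24$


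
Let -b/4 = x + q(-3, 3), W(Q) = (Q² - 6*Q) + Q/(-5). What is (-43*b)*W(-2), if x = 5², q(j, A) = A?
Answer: 394912/5 ≈ 78982.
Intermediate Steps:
W(Q) = Q² - 31*Q/5 (W(Q) = (Q² - 6*Q) + Q*(-⅕) = (Q² - 6*Q) - Q/5 = Q² - 31*Q/5)
x = 25
b = -112 (b = -4*(25 + 3) = -4*28 = -112)
(-43*b)*W(-2) = (-43*(-112))*((⅕)*(-2)*(-31 + 5*(-2))) = 4816*((⅕)*(-2)*(-31 - 10)) = 4816*((⅕)*(-2)*(-41)) = 4816*(82/5) = 394912/5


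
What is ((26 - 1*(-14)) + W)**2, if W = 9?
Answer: 2401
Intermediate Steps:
((26 - 1*(-14)) + W)**2 = ((26 - 1*(-14)) + 9)**2 = ((26 + 14) + 9)**2 = (40 + 9)**2 = 49**2 = 2401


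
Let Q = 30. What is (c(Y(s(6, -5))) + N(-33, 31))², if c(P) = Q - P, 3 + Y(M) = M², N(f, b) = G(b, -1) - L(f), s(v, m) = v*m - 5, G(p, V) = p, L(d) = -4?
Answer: 1338649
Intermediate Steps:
s(v, m) = -5 + m*v (s(v, m) = m*v - 5 = -5 + m*v)
N(f, b) = 4 + b (N(f, b) = b - 1*(-4) = b + 4 = 4 + b)
Y(M) = -3 + M²
c(P) = 30 - P
(c(Y(s(6, -5))) + N(-33, 31))² = ((30 - (-3 + (-5 - 5*6)²)) + (4 + 31))² = ((30 - (-3 + (-5 - 30)²)) + 35)² = ((30 - (-3 + (-35)²)) + 35)² = ((30 - (-3 + 1225)) + 35)² = ((30 - 1*1222) + 35)² = ((30 - 1222) + 35)² = (-1192 + 35)² = (-1157)² = 1338649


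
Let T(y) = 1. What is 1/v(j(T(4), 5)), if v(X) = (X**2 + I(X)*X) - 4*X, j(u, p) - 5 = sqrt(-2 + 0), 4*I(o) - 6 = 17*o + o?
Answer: -2*I/(-228*I + 105*sqrt(2)) ≈ 0.0061593 - 0.0040115*I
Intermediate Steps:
I(o) = 3/2 + 9*o/2 (I(o) = 3/2 + (17*o + o)/4 = 3/2 + (18*o)/4 = 3/2 + 9*o/2)
j(u, p) = 5 + I*sqrt(2) (j(u, p) = 5 + sqrt(-2 + 0) = 5 + sqrt(-2) = 5 + I*sqrt(2))
v(X) = X**2 - 4*X + X*(3/2 + 9*X/2) (v(X) = (X**2 + (3/2 + 9*X/2)*X) - 4*X = (X**2 + X*(3/2 + 9*X/2)) - 4*X = X**2 - 4*X + X*(3/2 + 9*X/2))
1/v(j(T(4), 5)) = 1/((5 + I*sqrt(2))*(-5 + 11*(5 + I*sqrt(2)))/2) = 1/((5 + I*sqrt(2))*(-5 + (55 + 11*I*sqrt(2)))/2) = 1/((5 + I*sqrt(2))*(50 + 11*I*sqrt(2))/2) = 2/((5 + I*sqrt(2))*(50 + 11*I*sqrt(2)))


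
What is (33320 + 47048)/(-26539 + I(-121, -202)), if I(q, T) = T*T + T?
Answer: 80368/14063 ≈ 5.7149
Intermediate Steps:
I(q, T) = T + T² (I(q, T) = T² + T = T + T²)
(33320 + 47048)/(-26539 + I(-121, -202)) = (33320 + 47048)/(-26539 - 202*(1 - 202)) = 80368/(-26539 - 202*(-201)) = 80368/(-26539 + 40602) = 80368/14063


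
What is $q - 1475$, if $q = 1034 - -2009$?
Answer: $1568$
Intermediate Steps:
$q = 3043$ ($q = 1034 + 2009 = 3043$)
$q - 1475 = 3043 - 1475 = 1568$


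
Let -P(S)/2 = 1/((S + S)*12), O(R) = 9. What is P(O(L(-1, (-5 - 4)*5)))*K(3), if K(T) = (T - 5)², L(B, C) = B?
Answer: -1/27 ≈ -0.037037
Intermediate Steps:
K(T) = (-5 + T)²
P(S) = -1/(12*S) (P(S) = -2*1/(12*(S + S)) = -2*1/(24*S) = -1/(12*S))
P(O(L(-1, (-5 - 4)*5)))*K(3) = (-1/12/9)*(-5 + 3)² = -1/12*⅑*(-2)² = -1/108*4 = -1/27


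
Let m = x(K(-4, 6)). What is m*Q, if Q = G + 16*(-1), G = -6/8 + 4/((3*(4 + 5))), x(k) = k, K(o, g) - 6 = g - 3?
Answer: -1793/12 ≈ -149.42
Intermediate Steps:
K(o, g) = 3 + g (K(o, g) = 6 + (g - 3) = 6 + (-3 + g) = 3 + g)
m = 9 (m = 3 + 6 = 9)
G = -65/108 (G = -6*⅛ + 4/((3*9)) = -¾ + 4/27 = -65/108 ≈ -0.60185)
Q = -1793/108 (Q = -65/108 + 16*(-1) = -65/108 - 16 = -1793/108 ≈ -16.602)
m*Q = 9*(-1793/108) = -1793/12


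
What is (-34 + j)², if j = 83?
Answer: 2401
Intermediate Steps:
(-34 + j)² = (-34 + 83)² = 49² = 2401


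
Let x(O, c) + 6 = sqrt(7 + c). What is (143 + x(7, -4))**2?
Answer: (137 + sqrt(3))**2 ≈ 19247.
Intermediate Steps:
x(O, c) = -6 + sqrt(7 + c)
(143 + x(7, -4))**2 = (143 + (-6 + sqrt(7 - 4)))**2 = (143 + (-6 + sqrt(3)))**2 = (137 + sqrt(3))**2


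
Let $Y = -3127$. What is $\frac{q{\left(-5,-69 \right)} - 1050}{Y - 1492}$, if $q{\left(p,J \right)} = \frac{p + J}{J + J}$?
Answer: $\frac{72413}{318711} \approx 0.22721$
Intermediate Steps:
$q{\left(p,J \right)} = \frac{J + p}{2 J}$
$\frac{q{\left(-5,-69 \right)} - 1050}{Y - 1492} = \frac{\frac{-69 - 5}{2 \left(-69\right)} - 1050}{-3127 - 1492} = \frac{\frac{1}{2} \left(- \frac{1}{69}\right) \left(-74\right) - 1050}{-4619} = \left(\frac{37}{69} - 1050\right) \left(- \frac{1}{4619}\right) = \left(- \frac{72413}{69}\right) \left(- \frac{1}{4619}\right) = \frac{72413}{318711}$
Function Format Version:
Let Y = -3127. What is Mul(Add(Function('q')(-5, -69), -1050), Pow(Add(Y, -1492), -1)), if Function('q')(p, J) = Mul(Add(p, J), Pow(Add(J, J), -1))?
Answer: Rational(72413, 318711) ≈ 0.22721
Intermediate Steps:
Function('q')(p, J) = Mul(Rational(1, 2), Pow(J, -1), Add(J, p)) (Function('q')(p, J) = Mul(Add(J, p), Pow(Mul(2, J), -1)) = Mul(Add(J, p), Mul(Rational(1, 2), Pow(J, -1))) = Mul(Rational(1, 2), Pow(J, -1), Add(J, p)))
Mul(Add(Function('q')(-5, -69), -1050), Pow(Add(Y, -1492), -1)) = Mul(Add(Mul(Rational(1, 2), Pow(-69, -1), Add(-69, -5)), -1050), Pow(Add(-3127, -1492), -1)) = Mul(Add(Mul(Rational(1, 2), Rational(-1, 69), -74), -1050), Pow(-4619, -1)) = Mul(Add(Rational(37, 69), -1050), Rational(-1, 4619)) = Mul(Rational(-72413, 69), Rational(-1, 4619)) = Rational(72413, 318711)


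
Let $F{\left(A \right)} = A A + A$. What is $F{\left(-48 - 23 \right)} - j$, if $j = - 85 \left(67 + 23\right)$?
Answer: $12620$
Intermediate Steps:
$j = -7650$ ($j = \left(-85\right) 90 = -7650$)
$F{\left(A \right)} = A + A^{2}$ ($F{\left(A \right)} = A^{2} + A = A + A^{2}$)
$F{\left(-48 - 23 \right)} - j = \left(-48 - 23\right) \left(1 - 71\right) - -7650 = - 71 \left(1 - 71\right) + 7650 = \left(-71\right) \left(-70\right) + 7650 = 4970 + 7650 = 12620$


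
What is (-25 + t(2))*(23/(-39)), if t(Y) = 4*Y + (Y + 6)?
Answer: 69/13 ≈ 5.3077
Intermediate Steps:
t(Y) = 6 + 5*Y (t(Y) = 4*Y + (6 + Y) = 6 + 5*Y)
(-25 + t(2))*(23/(-39)) = (-25 + (6 + 5*2))*(23/(-39)) = (-25 + (6 + 10))*(23*(-1/39)) = (-25 + 16)*(-23/39) = -9*(-23/39) = 69/13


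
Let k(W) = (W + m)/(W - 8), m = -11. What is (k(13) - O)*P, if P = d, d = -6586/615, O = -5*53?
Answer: -8739622/3075 ≈ -2842.2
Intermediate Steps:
O = -265
k(W) = (-11 + W)/(-8 + W) (k(W) = (W - 11)/(W - 8) = (-11 + W)/(-8 + W))
d = -6586/615 (d = -6586*1/615 = -6586/615 ≈ -10.709)
P = -6586/615 ≈ -10.709
(k(13) - O)*P = ((-11 + 13)/(-8 + 13) - 1*(-265))*(-6586/615) = (2/5 + 265)*(-6586/615) = ((⅕)*2 + 265)*(-6586/615) = (⅖ + 265)*(-6586/615) = (1327/5)*(-6586/615) = -8739622/3075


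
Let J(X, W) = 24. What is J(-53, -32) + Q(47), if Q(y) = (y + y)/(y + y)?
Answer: 25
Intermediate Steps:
Q(y) = 1 (Q(y) = (2*y)/((2*y)) = (2*y)*(1/(2*y)) = 1)
J(-53, -32) + Q(47) = 24 + 1 = 25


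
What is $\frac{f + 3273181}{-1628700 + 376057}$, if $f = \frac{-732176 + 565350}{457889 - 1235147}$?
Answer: $- \frac{181721877466}{69544770921} \approx -2.613$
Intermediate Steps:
$f = \frac{83413}{388629}$ ($f = - \frac{166826}{-777258} = \left(-166826\right) \left(- \frac{1}{777258}\right) = \frac{83413}{388629} \approx 0.21463$)
$\frac{f + 3273181}{-1628700 + 376057} = \frac{\frac{83413}{388629} + 3273181}{-1628700 + 376057} = \frac{1272053142262}{388629 \left(-1252643\right)} = \frac{1272053142262}{388629} \left(- \frac{1}{1252643}\right) = - \frac{181721877466}{69544770921}$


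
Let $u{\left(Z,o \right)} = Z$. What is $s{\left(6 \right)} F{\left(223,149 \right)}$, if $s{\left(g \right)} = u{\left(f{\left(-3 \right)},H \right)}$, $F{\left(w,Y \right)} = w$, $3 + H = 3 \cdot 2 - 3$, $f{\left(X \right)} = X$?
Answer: $-669$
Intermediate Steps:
$H = 0$ ($H = -3 + \left(3 \cdot 2 - 3\right) = -3 + \left(6 - 3\right) = -3 + 3 = 0$)
$s{\left(g \right)} = -3$
$s{\left(6 \right)} F{\left(223,149 \right)} = \left(-3\right) 223 = -669$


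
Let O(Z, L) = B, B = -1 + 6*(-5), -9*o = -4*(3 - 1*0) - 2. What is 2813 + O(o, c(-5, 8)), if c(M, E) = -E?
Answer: 2782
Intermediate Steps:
o = 14/9 (o = -(-4*(3 - 1*0) - 2)/9 = -(-4*(3 + 0) - 2)/9 = -(-4*3 - 2)/9 = -(-12 - 2)/9 = -1/9*(-14) = 14/9 ≈ 1.5556)
B = -31 (B = -1 - 30 = -31)
O(Z, L) = -31
2813 + O(o, c(-5, 8)) = 2813 - 31 = 2782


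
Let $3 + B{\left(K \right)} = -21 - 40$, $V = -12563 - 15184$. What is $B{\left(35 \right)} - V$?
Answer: $27683$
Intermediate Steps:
$V = -27747$
$B{\left(K \right)} = -64$ ($B{\left(K \right)} = -3 - 61 = -64$)
$B{\left(35 \right)} - V = -64 - -27747 = -64 + 27747 = 27683$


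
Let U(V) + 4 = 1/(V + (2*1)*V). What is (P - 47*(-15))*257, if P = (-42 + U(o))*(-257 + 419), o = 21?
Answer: -12133227/7 ≈ -1.7333e+6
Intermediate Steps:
U(V) = -4 + 1/(3*V) (U(V) = -4 + 1/(V + (2*1)*V) = -4 + 1/(V + 2*V) = -4 + 1/(3*V))
P = -52146/7 (P = (-42 + (-4 + (⅓)/21))*(-257 + 419) = (-42 + (-4 + (⅓)*(1/21)))*162 = (-42 + (-4 + 1/63))*162 = (-42 - 251/63)*162 = -2897/63*162 = -52146/7 ≈ -7449.4)
(P - 47*(-15))*257 = (-52146/7 - 47*(-15))*257 = (-52146/7 + 705)*257 = -47211/7*257 = -12133227/7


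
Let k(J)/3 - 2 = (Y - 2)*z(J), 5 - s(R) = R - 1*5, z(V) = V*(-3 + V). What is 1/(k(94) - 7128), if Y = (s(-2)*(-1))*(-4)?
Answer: 1/1173330 ≈ 8.5227e-7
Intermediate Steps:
s(R) = 10 - R (s(R) = 5 - (R - 1*5) = 5 - (R - 5) = 5 - (-5 + R) = 5 + (5 - R) = 10 - R)
Y = 48 (Y = ((10 - 1*(-2))*(-1))*(-4) = ((10 + 2)*(-1))*(-4) = (12*(-1))*(-4) = -12*(-4) = 48)
k(J) = 6 + 138*J*(-3 + J) (k(J) = 6 + 3*((48 - 2)*(J*(-3 + J))) = 6 + 3*(46*(J*(-3 + J))) = 6 + 3*(46*J*(-3 + J)) = 6 + 138*J*(-3 + J))
1/(k(94) - 7128) = 1/((6 + 138*94*(-3 + 94)) - 7128) = 1/((6 + 138*94*91) - 7128) = 1/((6 + 1180452) - 7128) = 1/(1180458 - 7128) = 1/1173330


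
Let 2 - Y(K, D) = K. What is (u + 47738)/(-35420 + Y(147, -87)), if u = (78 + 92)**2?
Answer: -25546/11855 ≈ -2.1549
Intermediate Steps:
Y(K, D) = 2 - K
u = 28900 (u = 170**2 = 28900)
(u + 47738)/(-35420 + Y(147, -87)) = (28900 + 47738)/(-35420 + (2 - 1*147)) = 76638/(-35420 + (2 - 147)) = 76638/(-35420 - 145) = 76638/(-35565) = 76638*(-1/35565) = -25546/11855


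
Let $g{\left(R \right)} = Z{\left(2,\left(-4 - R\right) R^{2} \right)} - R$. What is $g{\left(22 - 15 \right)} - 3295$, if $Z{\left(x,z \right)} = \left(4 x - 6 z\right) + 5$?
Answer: $-55$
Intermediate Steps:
$Z{\left(x,z \right)} = 5 - 6 z + 4 x$ ($Z{\left(x,z \right)} = \left(- 6 z + 4 x\right) + 5 = 5 - 6 z + 4 x$)
$g{\left(R \right)} = 13 - R - 6 R^{2} \left(-4 - R\right)$ ($g{\left(R \right)} = \left(5 - 6 \left(-4 - R\right) R^{2} + 4 \cdot 2\right) - R = \left(5 - 6 R^{2} \left(-4 - R\right) + 8\right) - R = \left(13 - 6 R^{2} \left(-4 - R\right)\right) - R = 13 - R - 6 R^{2} \left(-4 - R\right)$)
$g{\left(22 - 15 \right)} - 3295 = \left(13 - \left(22 - 15\right) + 6 \left(22 - 15\right)^{2} \left(4 + \left(22 - 15\right)\right)\right) - 3295 = \left(13 - 7 + 6 \cdot 7^{2} \left(4 + 7\right)\right) - 3295 = \left(13 - 7 + 6 \cdot 49 \cdot 11\right) - 3295 = \left(13 - 7 + 3234\right) - 3295 = 3240 - 3295 = -55$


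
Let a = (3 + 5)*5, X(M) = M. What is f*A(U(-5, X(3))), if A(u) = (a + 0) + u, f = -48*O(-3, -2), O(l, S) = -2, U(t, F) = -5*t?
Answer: 6240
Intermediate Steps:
a = 40 (a = 8*5 = 40)
f = 96 (f = -48*(-2) = 96)
A(u) = 40 + u (A(u) = (40 + 0) + u = 40 + u)
f*A(U(-5, X(3))) = 96*(40 - 5*(-5)) = 96*(40 + 25) = 96*65 = 6240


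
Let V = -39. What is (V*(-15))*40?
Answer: 23400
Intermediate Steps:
(V*(-15))*40 = -39*(-15)*40 = 585*40 = 23400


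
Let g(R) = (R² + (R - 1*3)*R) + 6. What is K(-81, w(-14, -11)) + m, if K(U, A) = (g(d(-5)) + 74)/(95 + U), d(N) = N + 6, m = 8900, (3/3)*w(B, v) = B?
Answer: 124679/14 ≈ 8905.6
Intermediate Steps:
w(B, v) = B
d(N) = 6 + N
g(R) = 6 + R² + R*(-3 + R) (g(R) = (R² + (R - 3)*R) + 6 = (R² + (-3 + R)*R) + 6 = (R² + R*(-3 + R)) + 6 = 6 + R² + R*(-3 + R))
K(U, A) = 79/(95 + U) (K(U, A) = ((6 - 3*(6 - 5) + 2*(6 - 5)²) + 74)/(95 + U) = ((6 - 3*1 + 2*1²) + 74)/(95 + U) = ((6 - 3 + 2*1) + 74)/(95 + U) = ((6 - 3 + 2) + 74)/(95 + U) = (5 + 74)/(95 + U) = 79/(95 + U))
K(-81, w(-14, -11)) + m = 79/(95 - 81) + 8900 = 79/14 + 8900 = 124679/14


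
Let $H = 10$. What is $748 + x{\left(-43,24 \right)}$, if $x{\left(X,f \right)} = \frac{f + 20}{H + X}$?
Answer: $\frac{2240}{3} \approx 746.67$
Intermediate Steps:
$x{\left(X,f \right)} = \frac{20 + f}{10 + X}$ ($x{\left(X,f \right)} = \frac{f + 20}{10 + X} = \frac{20 + f}{10 + X}$)
$748 + x{\left(-43,24 \right)} = 748 + \frac{20 + 24}{10 - 43} = 748 + \frac{1}{-33} \cdot 44 = 748 - \frac{4}{3} = \frac{2240}{3}$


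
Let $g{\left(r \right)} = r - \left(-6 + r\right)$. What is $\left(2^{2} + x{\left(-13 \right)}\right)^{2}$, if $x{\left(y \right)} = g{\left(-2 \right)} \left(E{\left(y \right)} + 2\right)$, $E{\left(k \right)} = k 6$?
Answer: $204304$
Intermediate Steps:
$E{\left(k \right)} = 6 k$
$g{\left(r \right)} = 6$
$x{\left(y \right)} = 12 + 36 y$ ($x{\left(y \right)} = 6 \left(6 y + 2\right) = 6 \left(2 + 6 y\right) = 12 + 36 y$)
$\left(2^{2} + x{\left(-13 \right)}\right)^{2} = \left(2^{2} + \left(12 + 36 \left(-13\right)\right)\right)^{2} = \left(4 + \left(12 - 468\right)\right)^{2} = \left(4 - 456\right)^{2} = \left(-452\right)^{2} = 204304$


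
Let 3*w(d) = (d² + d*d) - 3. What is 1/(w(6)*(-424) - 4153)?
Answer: -1/13905 ≈ -7.1917e-5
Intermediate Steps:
w(d) = -1 + 2*d²/3 (w(d) = ((d² + d*d) - 3)/3 = ((d² + d²) - 3)/3 = (2*d² - 3)/3 = (-3 + 2*d²)/3 = -1 + 2*d²/3)
1/(w(6)*(-424) - 4153) = 1/((-1 + (⅔)*6²)*(-424) - 4153) = 1/((-1 + (⅔)*36)*(-424) - 4153) = 1/((-1 + 24)*(-424) - 4153) = 1/(23*(-424) - 4153) = 1/(-9752 - 4153) = 1/(-13905) = -1/13905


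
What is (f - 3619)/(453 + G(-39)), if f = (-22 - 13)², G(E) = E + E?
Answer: -798/125 ≈ -6.3840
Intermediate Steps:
G(E) = 2*E
f = 1225 (f = (-35)² = 1225)
(f - 3619)/(453 + G(-39)) = (1225 - 3619)/(453 + 2*(-39)) = -2394/(453 - 78) = -2394/375 = -2394*1/375 = -798/125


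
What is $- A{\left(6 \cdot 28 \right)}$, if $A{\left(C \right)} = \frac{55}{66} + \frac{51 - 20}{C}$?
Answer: $- \frac{57}{56} \approx -1.0179$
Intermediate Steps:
$A{\left(C \right)} = \frac{5}{6} + \frac{31}{C}$ ($A{\left(C \right)} = 55 \cdot \frac{1}{66} + \frac{51 - 20}{C} = \frac{5}{6} + \frac{31}{C}$)
$- A{\left(6 \cdot 28 \right)} = - (\frac{5}{6} + \frac{31}{6 \cdot 28}) = - (\frac{5}{6} + \frac{31}{168}) = \left(-1\right) \frac{57}{56} = - \frac{57}{56}$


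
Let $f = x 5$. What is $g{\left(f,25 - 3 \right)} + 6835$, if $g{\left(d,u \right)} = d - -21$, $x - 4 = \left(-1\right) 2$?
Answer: $6866$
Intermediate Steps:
$x = 2$ ($x = 4 - 2 = 2$)
$f = 10$ ($f = 2 \cdot 5 = 10$)
$g{\left(d,u \right)} = 21 + d$ ($g{\left(d,u \right)} = d + 21 = 21 + d$)
$g{\left(f,25 - 3 \right)} + 6835 = \left(21 + 10\right) + 6835 = 31 + 6835 = 6866$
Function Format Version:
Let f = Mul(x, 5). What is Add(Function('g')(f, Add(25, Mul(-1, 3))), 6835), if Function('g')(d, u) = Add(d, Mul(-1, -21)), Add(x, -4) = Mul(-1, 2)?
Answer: 6866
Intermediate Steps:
x = 2 (x = Add(4, Mul(-1, 2)) = Add(4, -2) = 2)
f = 10 (f = Mul(2, 5) = 10)
Function('g')(d, u) = Add(21, d) (Function('g')(d, u) = Add(d, 21) = Add(21, d))
Add(Function('g')(f, Add(25, Mul(-1, 3))), 6835) = Add(Add(21, 10), 6835) = Add(31, 6835) = 6866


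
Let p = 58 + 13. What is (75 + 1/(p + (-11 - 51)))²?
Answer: 456976/81 ≈ 5641.7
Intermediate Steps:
p = 71
(75 + 1/(p + (-11 - 51)))² = (75 + 1/(71 + (-11 - 51)))² = (75 + 1/(71 - 62))² = (75 + 1/9)² = (75 + ⅑)² = (676/9)² = 456976/81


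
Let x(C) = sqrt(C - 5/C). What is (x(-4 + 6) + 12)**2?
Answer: (24 + I*sqrt(2))**2/4 ≈ 143.5 + 16.971*I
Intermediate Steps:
(x(-4 + 6) + 12)**2 = (sqrt((-4 + 6) - 5/(-4 + 6)) + 12)**2 = (sqrt(2 - 5/2) + 12)**2 = (sqrt(-1/2) + 12)**2 = (I*sqrt(2)/2 + 12)**2 = (12 + I*sqrt(2)/2)**2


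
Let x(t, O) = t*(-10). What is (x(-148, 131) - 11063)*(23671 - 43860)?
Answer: 193471187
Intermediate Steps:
x(t, O) = -10*t
(x(-148, 131) - 11063)*(23671 - 43860) = (-10*(-148) - 11063)*(23671 - 43860) = (1480 - 11063)*(-20189) = -9583*(-20189) = 193471187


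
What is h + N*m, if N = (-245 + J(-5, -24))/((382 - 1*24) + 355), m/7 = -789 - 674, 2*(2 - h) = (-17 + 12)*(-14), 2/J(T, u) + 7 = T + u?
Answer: 44749529/12834 ≈ 3486.8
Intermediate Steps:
J(T, u) = 2/(-7 + T + u) (J(T, u) = 2/(-7 + (T + u)) = 2/(-7 + T + u))
h = -33 (h = 2 - (-17 + 12)*(-14)/2 = 2 - (-5)*(-14)/2 = 2 - ½*70 = 2 - 35 = -33)
m = -10241 (m = 7*(-789 - 674) = 7*(-1463) = -10241)
N = -4411/12834 (N = (-245 + 2/(-7 - 5 - 24))/((382 - 1*24) + 355) = (-245 + 2/(-36))/((382 - 24) + 355) = (-245 + 2*(-1/36))/(358 + 355) = (-245 - 1/18)/713 = -4411/18*1/713 = -4411/12834 ≈ -0.34370)
h + N*m = -33 - 4411/12834*(-10241) = -33 + 45173051/12834 = 44749529/12834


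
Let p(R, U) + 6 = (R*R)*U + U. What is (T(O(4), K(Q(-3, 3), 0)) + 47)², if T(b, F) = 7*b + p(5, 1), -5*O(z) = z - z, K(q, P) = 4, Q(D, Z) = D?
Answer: 4489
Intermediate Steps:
p(R, U) = -6 + U + U*R² (p(R, U) = -6 + ((R*R)*U + U) = -6 + (R²*U + U) = -6 + (U*R² + U) = -6 + (U + U*R²) = -6 + U + U*R²)
O(z) = 0 (O(z) = -(z - z)/5 = -⅕*0 = 0)
T(b, F) = 20 + 7*b (T(b, F) = 7*b + (-6 + 1 + 1*5²) = 7*b + (-6 + 1 + 1*25) = 7*b + (-6 + 1 + 25) = 7*b + 20 = 20 + 7*b)
(T(O(4), K(Q(-3, 3), 0)) + 47)² = ((20 + 7*0) + 47)² = ((20 + 0) + 47)² = (20 + 47)² = 67² = 4489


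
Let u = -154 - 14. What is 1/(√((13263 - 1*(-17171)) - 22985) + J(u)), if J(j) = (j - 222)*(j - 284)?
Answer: 4520/796785409 - √7449/31074630951 ≈ 5.6700e-6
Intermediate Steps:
u = -168
J(j) = (-284 + j)*(-222 + j) (J(j) = (-222 + j)*(-284 + j) = (-284 + j)*(-222 + j))
1/(√((13263 - 1*(-17171)) - 22985) + J(u)) = 1/(√((13263 - 1*(-17171)) - 22985) + (63048 + (-168)² - 506*(-168))) = 1/(√((13263 + 17171) - 22985) + (63048 + 28224 + 85008)) = 1/(√(30434 - 22985) + 176280) = 1/(√7449 + 176280) = 1/(176280 + √7449)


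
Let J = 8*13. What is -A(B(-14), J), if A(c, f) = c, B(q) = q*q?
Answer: -196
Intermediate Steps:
B(q) = q**2
J = 104
-A(B(-14), J) = -1*(-14)**2 = -1*196 = -196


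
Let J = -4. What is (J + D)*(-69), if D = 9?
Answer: -345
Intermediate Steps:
(J + D)*(-69) = (-4 + 9)*(-69) = 5*(-69) = -345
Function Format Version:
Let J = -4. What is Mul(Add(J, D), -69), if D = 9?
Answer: -345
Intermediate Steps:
Mul(Add(J, D), -69) = Mul(Add(-4, 9), -69) = Mul(5, -69) = -345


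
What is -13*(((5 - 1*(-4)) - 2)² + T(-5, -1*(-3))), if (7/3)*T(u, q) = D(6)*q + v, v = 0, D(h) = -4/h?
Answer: -4381/7 ≈ -625.86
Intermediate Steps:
T(u, q) = -2*q/7 (T(u, q) = 3*((-4/6)*q + 0)/7 = 3*((-4*⅙)*q + 0)/7 = 3*(-2*q/3 + 0)/7 = 3*(-2*q/3)/7 = -2*q/7)
-13*(((5 - 1*(-4)) - 2)² + T(-5, -1*(-3))) = -13*(((5 - 1*(-4)) - 2)² - (-2)*(-3)/7) = -13*(((5 + 4) - 2)² - 2/7*3) = -13*((9 - 2)² - 6/7) = -13*(7² - 6/7) = -13*(49 - 6/7) = -13*337/7 = -4381/7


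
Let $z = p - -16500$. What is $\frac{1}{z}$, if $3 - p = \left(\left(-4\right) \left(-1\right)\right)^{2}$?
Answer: $\frac{1}{16487} \approx 6.0654 \cdot 10^{-5}$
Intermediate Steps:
$p = -13$ ($p = 3 - \left(\left(-4\right) \left(-1\right)\right)^{2} = 3 - 4^{2} = 3 - 16 = -13$)
$z = 16487$ ($z = -13 - -16500 = -13 + 16500 = 16487$)
$\frac{1}{z} = \frac{1}{16487}$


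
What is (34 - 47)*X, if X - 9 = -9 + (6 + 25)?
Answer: -403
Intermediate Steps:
X = 31 (X = 9 + (-9 + (6 + 25)) = 9 + (-9 + 31) = 9 + 22 = 31)
(34 - 47)*X = (34 - 47)*31 = -13*31 = -403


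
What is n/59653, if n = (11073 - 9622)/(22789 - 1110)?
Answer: 1451/1293217387 ≈ 1.1220e-6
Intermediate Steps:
n = 1451/21679 ≈ 0.066931
n/59653 = (1451/21679)/59653 = (1451/21679)*(1/59653) = 1451/1293217387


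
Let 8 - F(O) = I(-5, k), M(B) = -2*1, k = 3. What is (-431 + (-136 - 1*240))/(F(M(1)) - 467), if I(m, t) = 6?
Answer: 269/155 ≈ 1.7355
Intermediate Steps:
M(B) = -2
F(O) = 2 (F(O) = 8 - 1*6 = 8 - 6 = 2)
(-431 + (-136 - 1*240))/(F(M(1)) - 467) = (-431 + (-136 - 1*240))/(2 - 467) = (-431 + (-136 - 240))/(-465) = (-431 - 376)*(-1/465) = -807*(-1/465) = 269/155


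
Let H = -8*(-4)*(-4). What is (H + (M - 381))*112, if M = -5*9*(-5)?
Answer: -31808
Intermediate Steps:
H = -128 (H = 32*(-4) = -128)
M = 225 (M = -45*(-5) = 225)
(H + (M - 381))*112 = (-128 + (225 - 381))*112 = (-128 - 156)*112 = -284*112 = -31808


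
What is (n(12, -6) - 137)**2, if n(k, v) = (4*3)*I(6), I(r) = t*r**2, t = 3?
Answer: 1343281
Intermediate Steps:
I(r) = 3*r**2
n(k, v) = 1296 (n(k, v) = (4*3)*(3*6**2) = 12*(3*36) = 12*108 = 1296)
(n(12, -6) - 137)**2 = (1296 - 137)**2 = 1159**2 = 1343281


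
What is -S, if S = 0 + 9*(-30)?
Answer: 270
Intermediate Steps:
S = -270 (S = 0 - 270 = -270)
-S = -1*(-270) = 270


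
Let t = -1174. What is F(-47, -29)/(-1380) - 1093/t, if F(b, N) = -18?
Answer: 63728/67505 ≈ 0.94405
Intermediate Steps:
F(-47, -29)/(-1380) - 1093/t = -18/(-1380) - 1093/(-1174) = -18*(-1/1380) - 1093*(-1/1174) = 3/230 + 1093/1174 = 63728/67505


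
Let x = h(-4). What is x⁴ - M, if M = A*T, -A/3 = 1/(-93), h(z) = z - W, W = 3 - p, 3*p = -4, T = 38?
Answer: 12106297/2511 ≈ 4821.3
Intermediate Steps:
p = -4/3 (p = (⅓)*(-4) = -4/3 ≈ -1.3333)
W = 13/3 (W = 3 - 1*(-4/3) = 3 + 4/3 = 13/3 ≈ 4.3333)
h(z) = -13/3 + z (h(z) = z - 1*13/3 = z - 13/3 = -13/3 + z)
A = 1/31 (A = -3/(-93) = -3*(-1/93) = 1/31 ≈ 0.032258)
x = -25/3 (x = -13/3 - 4 = -25/3 ≈ -8.3333)
M = 38/31 (M = (1/31)*38 = 38/31 ≈ 1.2258)
x⁴ - M = (-25/3)⁴ - 1*38/31 = 390625/81 - 38/31 = 12106297/2511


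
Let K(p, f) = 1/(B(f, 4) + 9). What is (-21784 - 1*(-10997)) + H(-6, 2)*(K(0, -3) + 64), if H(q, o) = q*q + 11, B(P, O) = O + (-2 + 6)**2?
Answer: -225544/29 ≈ -7777.4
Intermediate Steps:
B(P, O) = 16 + O (B(P, O) = O + 4**2 = O + 16 = 16 + O)
H(q, o) = 11 + q**2 (H(q, o) = q**2 + 11 = 11 + q**2)
K(p, f) = 1/29 (K(p, f) = 1/((16 + 4) + 9) = 1/(20 + 9) = 1/29)
(-21784 - 1*(-10997)) + H(-6, 2)*(K(0, -3) + 64) = (-21784 - 1*(-10997)) + (11 + (-6)**2)*(1/29 + 64) = (-21784 + 10997) + (11 + 36)*(1857/29) = -10787 + 47*(1857/29) = -10787 + 87279/29 = -225544/29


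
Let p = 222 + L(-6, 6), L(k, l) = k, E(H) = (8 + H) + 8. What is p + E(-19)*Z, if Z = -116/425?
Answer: 92148/425 ≈ 216.82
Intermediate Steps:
E(H) = 16 + H
Z = -116/425 (Z = -116*1/425 = -116/425 ≈ -0.27294)
p = 216 (p = 222 - 6 = 216)
p + E(-19)*Z = 216 + (16 - 19)*(-116/425) = 216 - 3*(-116/425) = 216 + 348/425 = 92148/425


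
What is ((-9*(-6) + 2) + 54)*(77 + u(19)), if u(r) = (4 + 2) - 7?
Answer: 8360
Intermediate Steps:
u(r) = -1 (u(r) = 6 - 7 = -1)
((-9*(-6) + 2) + 54)*(77 + u(19)) = ((-9*(-6) + 2) + 54)*(77 - 1) = ((54 + 2) + 54)*76 = (56 + 54)*76 = 110*76 = 8360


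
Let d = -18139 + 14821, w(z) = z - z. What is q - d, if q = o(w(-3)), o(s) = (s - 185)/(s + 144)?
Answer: 477607/144 ≈ 3316.7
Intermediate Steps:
w(z) = 0
d = -3318
o(s) = (-185 + s)/(144 + s)
q = -185/144 (q = (-185 + 0)/(144 + 0) = -185/144 ≈ -1.2847)
q - d = -185/144 - 1*(-3318) = -185/144 + 3318 = 477607/144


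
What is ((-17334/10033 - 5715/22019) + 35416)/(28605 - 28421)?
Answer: 7823544245891/40648659368 ≈ 192.47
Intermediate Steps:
((-17334/10033 - 5715/22019) + 35416)/(28605 - 28421) = ((-17334*1/10033 - 5715*1/22019) + 35416)/184 = ((-17334/10033 - 5715/22019) + 35416)*(1/184) = (-439015941/220916627 + 35416)*(1/184) = (7823544245891/220916627)*(1/184) = 7823544245891/40648659368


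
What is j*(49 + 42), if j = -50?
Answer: -4550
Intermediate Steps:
j*(49 + 42) = -50*(49 + 42) = -50*91 = -4550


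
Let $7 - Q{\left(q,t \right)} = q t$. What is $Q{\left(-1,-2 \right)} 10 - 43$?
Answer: $7$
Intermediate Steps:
$Q{\left(q,t \right)} = 7 - q t$
$Q{\left(-1,-2 \right)} 10 - 43 = \left(7 - \left(-1\right) \left(-2\right)\right) 10 - 43 = \left(7 - 2\right) 10 - 43 = 5 \cdot 10 - 43 = 50 - 43 = 7$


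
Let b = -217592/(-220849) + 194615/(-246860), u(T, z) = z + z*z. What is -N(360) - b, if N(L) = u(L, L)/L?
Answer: -3938403061505/10903756828 ≈ -361.20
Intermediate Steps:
u(T, z) = z + z²
b = 2146846597/10903756828 (b = -217592*(-1/220849) + 194615*(-1/246860) = 217592/220849 - 38923/49372 = 2146846597/10903756828 ≈ 0.19689)
N(L) = 1 + L (N(L) = (L*(1 + L))/L = 1 + L)
-N(360) - b = -(1 + 360) - 1*2146846597/10903756828 = -1*361 - 2146846597/10903756828 = -361 - 2146846597/10903756828 = -3938403061505/10903756828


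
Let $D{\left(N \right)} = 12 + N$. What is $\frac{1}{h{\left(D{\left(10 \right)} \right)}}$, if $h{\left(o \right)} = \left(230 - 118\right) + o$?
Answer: $\frac{1}{134} \approx 0.0074627$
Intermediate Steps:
$h{\left(o \right)} = 112 + o$
$\frac{1}{h{\left(D{\left(10 \right)} \right)}} = \frac{1}{112 + \left(12 + 10\right)} = \frac{1}{112 + 22} = \frac{1}{134}$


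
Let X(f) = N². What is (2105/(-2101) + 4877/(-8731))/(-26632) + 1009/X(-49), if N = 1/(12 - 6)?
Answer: 4436367337366885/122133226798 ≈ 36324.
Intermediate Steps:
N = ⅙ (N = 1/6 = ⅙ ≈ 0.16667)
X(f) = 1/36 (X(f) = (⅙)² = 1/36)
(2105/(-2101) + 4877/(-8731))/(-26632) + 1009/X(-49) = (2105/(-2101) + 4877/(-8731))/(-26632) + 1009/(1/36) = (2105*(-1/2101) + 4877*(-1/8731))*(-1/26632) + 1009*36 = (-2105/2101 - 4877/8731)*(-1/26632) + 36324 = -28625332/18343831*(-1/26632) + 36324 = 7156333/122133226798 + 36324 = 4436367337366885/122133226798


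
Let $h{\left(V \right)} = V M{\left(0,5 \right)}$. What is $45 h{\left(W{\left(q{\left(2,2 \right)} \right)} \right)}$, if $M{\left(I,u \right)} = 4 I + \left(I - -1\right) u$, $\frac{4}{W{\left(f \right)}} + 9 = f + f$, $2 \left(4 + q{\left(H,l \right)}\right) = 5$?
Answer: $-75$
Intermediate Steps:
$q{\left(H,l \right)} = - \frac{3}{2}$ ($q{\left(H,l \right)} = -4 + \frac{1}{2} \cdot 5 = -4 + \frac{5}{2} = - \frac{3}{2}$)
$W{\left(f \right)} = \frac{4}{-9 + 2 f}$ ($W{\left(f \right)} = \frac{4}{-9 + \left(f + f\right)} = \frac{4}{-9 + 2 f}$)
$M{\left(I,u \right)} = 4 I + u \left(1 + I\right)$ ($M{\left(I,u \right)} = 4 I + \left(I + 1\right) u = 4 I + \left(1 + I\right) u = 4 I + u \left(1 + I\right)$)
$h{\left(V \right)} = 5 V$ ($h{\left(V \right)} = V \left(5 + 4 \cdot 0 + 0 \cdot 5\right) = V \left(5 + 0 + 0\right) = V 5 = 5 V$)
$45 h{\left(W{\left(q{\left(2,2 \right)} \right)} \right)} = 45 \cdot 5 \frac{4}{-9 + 2 \left(- \frac{3}{2}\right)} = 45 \cdot 5 \frac{4}{-9 - 3} = 45 \cdot 5 \frac{4}{-12} = 45 \cdot 5 \cdot 4 \left(- \frac{1}{12}\right) = 45 \cdot 5 \left(- \frac{1}{3}\right) = 45 \left(- \frac{5}{3}\right) = -75$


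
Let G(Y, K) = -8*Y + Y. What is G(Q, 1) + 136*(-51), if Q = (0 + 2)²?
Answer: -6964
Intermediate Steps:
Q = 4 (Q = 2² = 4)
G(Y, K) = -7*Y
G(Q, 1) + 136*(-51) = -7*4 + 136*(-51) = -28 - 6936 = -6964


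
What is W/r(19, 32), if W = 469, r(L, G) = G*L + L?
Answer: 469/627 ≈ 0.74801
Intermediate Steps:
r(L, G) = L + G*L
W/r(19, 32) = 469/((19*(1 + 32))) = 469/((19*33)) = 469/627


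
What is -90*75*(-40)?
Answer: 270000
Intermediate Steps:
-90*75*(-40) = -6750*(-40) = 270000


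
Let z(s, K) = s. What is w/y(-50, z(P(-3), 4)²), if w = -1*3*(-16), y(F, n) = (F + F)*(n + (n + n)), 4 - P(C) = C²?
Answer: -4/625 ≈ -0.0064000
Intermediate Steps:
P(C) = 4 - C²
y(F, n) = 6*F*n (y(F, n) = (2*F)*(n + 2*n) = (2*F)*(3*n) = 6*F*n)
w = 48 (w = -3*(-16) = 48)
w/y(-50, z(P(-3), 4)²) = 48/((6*(-50)*(4 - 1*(-3)²)²)) = 48/((6*(-50)*(4 - 1*9)²)) = 48/((6*(-50)*(4 - 9)²)) = 48/((6*(-50)*(-5)²)) = 48/((6*(-50)*25)) = 48/(-7500) = 48*(-1/7500) = -4/625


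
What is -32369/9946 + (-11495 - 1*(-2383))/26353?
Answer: -943648209/262106938 ≈ -3.6002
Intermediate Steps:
-32369/9946 + (-11495 - 1*(-2383))/26353 = -32369*1/9946 + (-11495 + 2383)*(1/26353) = -32369/9946 - 9112*1/26353 = -32369/9946 - 9112/26353 = -943648209/262106938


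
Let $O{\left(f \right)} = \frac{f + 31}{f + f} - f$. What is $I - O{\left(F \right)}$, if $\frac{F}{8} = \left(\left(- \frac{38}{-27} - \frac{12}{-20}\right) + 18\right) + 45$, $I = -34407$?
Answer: $- \frac{642376313647}{18956160} \approx -33888.0$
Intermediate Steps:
$F = \frac{70208}{135}$ ($F = 8 \left(\left(\left(- \frac{38}{-27} - \frac{12}{-20}\right) + 18\right) + 45\right) = 8 \left(\left(\left(\left(-38\right) \left(- \frac{1}{27}\right) - - \frac{3}{5}\right) + 18\right) + 45\right) = 8 \left(\left(\left(\frac{38}{27} + \frac{3}{5}\right) + 18\right) + 45\right) = 8 \left(\left(\frac{271}{135} + 18\right) + 45\right) = 8 \left(\frac{2701}{135} + 45\right) = 8 \cdot \frac{8776}{135} = \frac{70208}{135} \approx 520.06$)
$O{\left(f \right)} = - f + \frac{31 + f}{2 f}$ ($O{\left(f \right)} = \frac{31 + f}{2 f} - f = - f + \frac{31 + f}{2 f}$)
$I - O{\left(F \right)} = -34407 - \left(\frac{1}{2} - \frac{70208}{135} + \frac{31}{2 \cdot \frac{70208}{135}}\right) = -34407 - \left(\frac{1}{2} - \frac{70208}{135} + \frac{31}{2} \cdot \frac{135}{70208}\right) = -34407 - \left(\frac{1}{2} - \frac{70208}{135} + \frac{4185}{140416}\right) = -34407 - - \frac{9848283473}{18956160} = -34407 + \frac{9848283473}{18956160} = - \frac{642376313647}{18956160}$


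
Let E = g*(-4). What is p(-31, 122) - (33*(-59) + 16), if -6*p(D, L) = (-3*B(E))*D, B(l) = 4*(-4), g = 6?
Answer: 2179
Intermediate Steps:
E = -24 (E = 6*(-4) = -24)
B(l) = -16
p(D, L) = -8*D (p(D, L) = -(-3*(-16))*D/6 = -8*D)
p(-31, 122) - (33*(-59) + 16) = -8*(-31) - (33*(-59) + 16) = 248 - (-1947 + 16) = 248 - 1*(-1931) = 248 + 1931 = 2179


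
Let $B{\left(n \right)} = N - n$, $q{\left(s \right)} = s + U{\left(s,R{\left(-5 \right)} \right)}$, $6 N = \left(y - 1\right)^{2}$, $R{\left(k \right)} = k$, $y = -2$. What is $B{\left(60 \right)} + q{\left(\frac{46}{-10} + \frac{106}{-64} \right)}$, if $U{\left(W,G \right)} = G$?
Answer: $- \frac{11161}{160} \approx -69.756$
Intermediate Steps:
$N = \frac{3}{2}$ ($N = \frac{\left(-2 - 1\right)^{2}}{6} = \frac{\left(-3\right)^{2}}{6} = \frac{1}{6} \cdot 9 = \frac{3}{2} \approx 1.5$)
$q{\left(s \right)} = -5 + s$ ($q{\left(s \right)} = s - 5 = -5 + s$)
$B{\left(n \right)} = \frac{3}{2} - n$
$B{\left(60 \right)} + q{\left(\frac{46}{-10} + \frac{106}{-64} \right)} = \left(\frac{3}{2} - 60\right) + \left(-5 + \left(\frac{46}{-10} + \frac{106}{-64}\right)\right) = \left(\frac{3}{2} - 60\right) + \left(-5 + \left(46 \left(- \frac{1}{10}\right) + 106 \left(- \frac{1}{64}\right)\right)\right) = - \frac{117}{2} - \frac{1801}{160} = - \frac{11161}{160}$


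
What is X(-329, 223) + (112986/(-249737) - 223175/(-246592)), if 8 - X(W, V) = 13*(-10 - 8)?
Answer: 14930995016831/61583146304 ≈ 242.45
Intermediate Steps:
X(W, V) = 242 (X(W, V) = 8 - 13*(-10 - 8) = 8 - 13*(-18) = 8 - 1*(-234) = 8 + 234 = 242)
X(-329, 223) + (112986/(-249737) - 223175/(-246592)) = 242 + (112986/(-249737) - 223175/(-246592)) = 242 + (112986*(-1/249737) - 223175*(-1/246592)) = 242 + (-112986/249737 + 223175/246592) = 242 + 27873611263/61583146304 = 14930995016831/61583146304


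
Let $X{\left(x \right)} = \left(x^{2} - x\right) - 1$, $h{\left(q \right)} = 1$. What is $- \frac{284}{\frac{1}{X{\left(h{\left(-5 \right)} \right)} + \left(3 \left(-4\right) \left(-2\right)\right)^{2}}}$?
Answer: $-163300$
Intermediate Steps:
$X{\left(x \right)} = -1 + x^{2} - x$
$- \frac{284}{\frac{1}{X{\left(h{\left(-5 \right)} \right)} + \left(3 \left(-4\right) \left(-2\right)\right)^{2}}} = - \frac{284}{\frac{1}{\left(-1 + 1^{2} - 1\right) + \left(3 \left(-4\right) \left(-2\right)\right)^{2}}} = - \frac{284}{\frac{1}{\left(-1 + 1 - 1\right) + \left(\left(-12\right) \left(-2\right)\right)^{2}}} = - \frac{284}{\frac{1}{-1 + 24^{2}}} = - \frac{284}{\frac{1}{-1 + 576}} = - \frac{284}{\frac{1}{575}} = - 284 \frac{1}{\frac{1}{575}} = \left(-284\right) 575 = -163300$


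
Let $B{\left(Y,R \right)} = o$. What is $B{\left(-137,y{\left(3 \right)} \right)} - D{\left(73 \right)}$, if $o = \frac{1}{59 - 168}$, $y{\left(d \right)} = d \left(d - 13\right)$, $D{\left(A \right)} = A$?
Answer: $- \frac{7958}{109} \approx -73.009$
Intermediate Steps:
$y{\left(d \right)} = d \left(-13 + d\right)$
$o = - \frac{1}{109}$ ($o = \frac{1}{-109} = - \frac{1}{109} \approx -0.0091743$)
$B{\left(Y,R \right)} = - \frac{1}{109}$
$B{\left(-137,y{\left(3 \right)} \right)} - D{\left(73 \right)} = - \frac{1}{109} - 73 = - \frac{7958}{109}$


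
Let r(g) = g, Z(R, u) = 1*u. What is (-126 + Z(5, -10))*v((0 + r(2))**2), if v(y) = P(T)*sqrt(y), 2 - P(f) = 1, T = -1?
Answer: -272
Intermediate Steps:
P(f) = 1 (P(f) = 2 - 1*1 = 2 - 1 = 1)
Z(R, u) = u
v(y) = sqrt(y) (v(y) = 1*sqrt(y) = sqrt(y))
(-126 + Z(5, -10))*v((0 + r(2))**2) = (-126 - 10)*sqrt((0 + 2)**2) = -136*sqrt(2**2) = -136*sqrt(4) = -136*2 = -272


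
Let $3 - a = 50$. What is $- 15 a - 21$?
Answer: $684$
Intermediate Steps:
$a = -47$ ($a = 3 - 50 = -47$)
$- 15 a - 21 = \left(-15\right) \left(-47\right) - 21 = 705 - 21 = 684$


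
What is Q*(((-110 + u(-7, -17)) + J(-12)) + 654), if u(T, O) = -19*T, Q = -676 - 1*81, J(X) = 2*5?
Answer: -520059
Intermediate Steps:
J(X) = 10
Q = -757 (Q = -676 - 81 = -757)
Q*(((-110 + u(-7, -17)) + J(-12)) + 654) = -757*(((-110 - 19*(-7)) + 10) + 654) = -757*(((-110 + 133) + 10) + 654) = -757*((23 + 10) + 654) = -757*(33 + 654) = -757*687 = -520059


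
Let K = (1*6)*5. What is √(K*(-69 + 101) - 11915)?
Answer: I*√10955 ≈ 104.67*I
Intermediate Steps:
K = 30 (K = 6*5 = 30)
√(K*(-69 + 101) - 11915) = √(30*(-69 + 101) - 11915) = √(30*32 - 11915) = √(960 - 11915) = √(-10955) = I*√10955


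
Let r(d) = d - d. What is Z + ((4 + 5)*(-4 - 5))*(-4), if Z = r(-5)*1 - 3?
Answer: 321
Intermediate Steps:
r(d) = 0
Z = -3 (Z = 0*1 - 3 = 0 - 3 = -3)
Z + ((4 + 5)*(-4 - 5))*(-4) = -3 + ((4 + 5)*(-4 - 5))*(-4) = -3 + (9*(-9))*(-4) = -3 - 81*(-4) = -3 + 324 = 321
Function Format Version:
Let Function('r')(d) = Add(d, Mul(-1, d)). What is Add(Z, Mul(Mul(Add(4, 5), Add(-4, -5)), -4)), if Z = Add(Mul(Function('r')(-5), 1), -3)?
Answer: 321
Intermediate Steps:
Function('r')(d) = 0
Z = -3 (Z = Add(Mul(0, 1), -3) = Add(0, -3) = -3)
Add(Z, Mul(Mul(Add(4, 5), Add(-4, -5)), -4)) = Add(-3, Mul(Mul(Add(4, 5), Add(-4, -5)), -4)) = Add(-3, Mul(Mul(9, -9), -4)) = Add(-3, Mul(-81, -4)) = Add(-3, 324) = 321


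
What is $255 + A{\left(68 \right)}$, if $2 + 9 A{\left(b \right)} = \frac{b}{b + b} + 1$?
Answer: $\frac{4589}{18} \approx 254.94$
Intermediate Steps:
$A{\left(b \right)} = - \frac{1}{18}$ ($A{\left(b \right)} = - \frac{2}{9} + \frac{\frac{b}{b + b} + 1}{9} = - \frac{2}{9} + \frac{\frac{b}{2 b} + 1}{9} = - \frac{2}{9} + \frac{b \frac{1}{2 b} + 1}{9} = - \frac{2}{9} + \frac{\frac{1}{2} + 1}{9} = - \frac{2}{9} + \frac{1}{9} \cdot \frac{3}{2} = - \frac{2}{9} + \frac{1}{6} = - \frac{1}{18}$)
$255 + A{\left(68 \right)} = 255 - \frac{1}{18} = \frac{4589}{18}$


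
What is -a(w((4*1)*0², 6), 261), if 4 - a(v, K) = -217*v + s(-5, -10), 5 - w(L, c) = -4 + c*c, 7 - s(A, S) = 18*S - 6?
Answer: 6048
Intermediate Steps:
s(A, S) = 13 - 18*S (s(A, S) = 7 - (18*S - 6) = 7 - (-6 + 18*S) = 7 + (6 - 18*S) = 13 - 18*S)
w(L, c) = 9 - c² (w(L, c) = 5 - (-4 + c*c) = 5 - (-4 + c²) = 5 + (4 - c²) = 9 - c²)
a(v, K) = -189 + 217*v (a(v, K) = 4 - (-217*v + (13 - 18*(-10))) = 4 - (-217*v + (13 + 180)) = 4 - (-217*v + 193) = 4 - (193 - 217*v) = 4 + (-193 + 217*v) = -189 + 217*v)
-a(w((4*1)*0², 6), 261) = -(-189 + 217*(9 - 1*6²)) = -(-189 + 217*(9 - 1*36)) = -(-189 + 217*(9 - 36)) = -(-189 + 217*(-27)) = -(-189 - 5859) = -1*(-6048) = 6048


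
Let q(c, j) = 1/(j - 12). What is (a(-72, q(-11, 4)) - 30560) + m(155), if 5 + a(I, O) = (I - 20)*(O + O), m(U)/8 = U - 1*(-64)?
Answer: -28790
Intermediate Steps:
m(U) = 512 + 8*U (m(U) = 8*(U - 1*(-64)) = 8*(U + 64) = 8*(64 + U) = 512 + 8*U)
q(c, j) = 1/(-12 + j)
a(I, O) = -5 + 2*O*(-20 + I) (a(I, O) = -5 + (I - 20)*(O + O) = -5 + (-20 + I)*(2*O) = -5 + 2*O*(-20 + I))
(a(-72, q(-11, 4)) - 30560) + m(155) = ((-5 - 40/(-12 + 4) + 2*(-72)/(-12 + 4)) - 30560) + (512 + 8*155) = ((-5 - 40/(-8) + 2*(-72)/(-8)) - 30560) + (512 + 1240) = ((-5 - 40*(-⅛) + 2*(-72)*(-⅛)) - 30560) + 1752 = ((-5 + 5 + 18) - 30560) + 1752 = (18 - 30560) + 1752 = -30542 + 1752 = -28790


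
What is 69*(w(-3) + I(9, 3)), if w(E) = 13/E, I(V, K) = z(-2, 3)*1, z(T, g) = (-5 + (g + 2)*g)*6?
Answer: 3841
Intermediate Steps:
z(T, g) = -30 + 6*g*(2 + g) (z(T, g) = (-5 + (2 + g)*g)*6 = (-5 + g*(2 + g))*6 = -30 + 6*g*(2 + g))
I(V, K) = 60 (I(V, K) = (-30 + 6*3² + 12*3)*1 = (-30 + 6*9 + 36)*1 = (-30 + 54 + 36)*1 = 60*1 = 60)
69*(w(-3) + I(9, 3)) = 69*(13/(-3) + 60) = 69*(13*(-⅓) + 60) = 69*(-13/3 + 60) = 69*(167/3) = 3841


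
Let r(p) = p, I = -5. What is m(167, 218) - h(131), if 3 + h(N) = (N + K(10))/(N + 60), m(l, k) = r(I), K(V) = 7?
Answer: -520/191 ≈ -2.7225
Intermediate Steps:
m(l, k) = -5
h(N) = -3 + (7 + N)/(60 + N) (h(N) = -3 + (N + 7)/(N + 60) = -3 + (7 + N)/(60 + N))
m(167, 218) - h(131) = -5 - (-173 - 2*131)/(60 + 131) = -5 - (-173 - 262)/191 = -5 - (-435)/191 = -5 - 1*(-435/191) = -5 + 435/191 = -520/191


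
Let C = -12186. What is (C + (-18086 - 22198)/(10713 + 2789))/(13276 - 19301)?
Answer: 82287828/40674775 ≈ 2.0231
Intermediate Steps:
(C + (-18086 - 22198)/(10713 + 2789))/(13276 - 19301) = (-12186 + (-18086 - 22198)/(10713 + 2789))/(13276 - 19301) = (-12186 - 40284/13502)/(-6025) = (-12186 - 40284*1/13502)*(-1/6025) = (-12186 - 20142/6751)*(-1/6025) = -82287828/6751*(-1/6025) = 82287828/40674775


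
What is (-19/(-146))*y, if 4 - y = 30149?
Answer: -572755/146 ≈ -3923.0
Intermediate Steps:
y = -30145 (y = 4 - 1*30149 = 4 - 30149 = -30145)
(-19/(-146))*y = -19/(-146)*(-30145) = -19*(-1/146)*(-30145) = (19/146)*(-30145) = -572755/146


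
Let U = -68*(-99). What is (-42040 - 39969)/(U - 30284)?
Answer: 82009/23552 ≈ 3.4820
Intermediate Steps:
U = 6732
(-42040 - 39969)/(U - 30284) = (-42040 - 39969)/(6732 - 30284) = -82009/(-23552) = -82009*(-1/23552) = 82009/23552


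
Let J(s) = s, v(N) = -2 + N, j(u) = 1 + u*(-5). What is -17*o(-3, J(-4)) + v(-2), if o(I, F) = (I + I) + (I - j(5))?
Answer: -259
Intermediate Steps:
j(u) = 1 - 5*u
o(I, F) = 24 + 3*I (o(I, F) = (I + I) + (I - (1 - 5*5)) = 2*I + (I - (1 - 25)) = 2*I + (I - 1*(-24)) = 2*I + (I + 24) = 2*I + (24 + I) = 24 + 3*I)
-17*o(-3, J(-4)) + v(-2) = -17*(24 + 3*(-3)) + (-2 - 2) = -17*(24 - 9) - 4 = -17*15 - 4 = -255 - 4 = -259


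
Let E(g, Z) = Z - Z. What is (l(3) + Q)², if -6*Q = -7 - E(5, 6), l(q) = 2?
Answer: 361/36 ≈ 10.028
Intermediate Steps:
E(g, Z) = 0
Q = 7/6 (Q = -(-7 - 1*0)/6 = -(-7 + 0)/6 = -⅙*(-7) = 7/6 ≈ 1.1667)
(l(3) + Q)² = (2 + 7/6)² = (19/6)² = 361/36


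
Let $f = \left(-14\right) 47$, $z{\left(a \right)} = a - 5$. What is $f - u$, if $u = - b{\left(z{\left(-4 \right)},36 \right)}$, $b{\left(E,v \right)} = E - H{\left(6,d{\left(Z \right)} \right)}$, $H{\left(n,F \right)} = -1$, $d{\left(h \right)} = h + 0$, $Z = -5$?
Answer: $-666$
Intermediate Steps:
$d{\left(h \right)} = h$
$z{\left(a \right)} = -5 + a$ ($z{\left(a \right)} = a - 5 = -5 + a$)
$b{\left(E,v \right)} = 1 + E$ ($b{\left(E,v \right)} = E - -1 = E + 1 = 1 + E$)
$u = 8$ ($u = - (1 - 9) = \left(-1\right) \left(-8\right) = 8$)
$f = -658$
$f - u = -658 - 8 = -666$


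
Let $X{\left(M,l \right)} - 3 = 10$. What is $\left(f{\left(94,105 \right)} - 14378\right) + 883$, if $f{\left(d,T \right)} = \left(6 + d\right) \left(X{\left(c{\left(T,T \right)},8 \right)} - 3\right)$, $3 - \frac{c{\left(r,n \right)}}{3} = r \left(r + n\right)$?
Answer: $-12495$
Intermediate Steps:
$c{\left(r,n \right)} = 9 - 3 r \left(n + r\right)$ ($c{\left(r,n \right)} = 9 - 3 r \left(r + n\right) = 9 - 3 r \left(n + r\right)$)
$X{\left(M,l \right)} = 13$ ($X{\left(M,l \right)} = 3 + 10 = 13$)
$f{\left(d,T \right)} = 60 + 10 d$ ($f{\left(d,T \right)} = \left(6 + d\right) \left(13 - 3\right) = \left(6 + d\right) 10 = 60 + 10 d$)
$\left(f{\left(94,105 \right)} - 14378\right) + 883 = \left(\left(60 + 10 \cdot 94\right) - 14378\right) + 883 = \left(\left(60 + 940\right) - 14378\right) + 883 = \left(1000 - 14378\right) + 883 = -13378 + 883 = -12495$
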